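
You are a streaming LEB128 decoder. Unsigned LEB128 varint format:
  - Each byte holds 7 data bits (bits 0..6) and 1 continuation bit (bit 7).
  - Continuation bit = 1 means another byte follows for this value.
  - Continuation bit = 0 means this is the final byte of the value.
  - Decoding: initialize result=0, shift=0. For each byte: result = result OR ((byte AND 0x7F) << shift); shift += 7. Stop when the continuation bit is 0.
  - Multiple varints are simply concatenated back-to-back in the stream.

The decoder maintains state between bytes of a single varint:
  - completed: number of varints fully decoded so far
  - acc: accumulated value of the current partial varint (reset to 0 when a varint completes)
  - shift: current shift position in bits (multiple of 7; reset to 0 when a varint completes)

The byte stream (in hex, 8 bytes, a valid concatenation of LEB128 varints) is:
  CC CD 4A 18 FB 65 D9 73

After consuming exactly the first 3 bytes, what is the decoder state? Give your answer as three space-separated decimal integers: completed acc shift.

Answer: 1 0 0

Derivation:
byte[0]=0xCC cont=1 payload=0x4C: acc |= 76<<0 -> completed=0 acc=76 shift=7
byte[1]=0xCD cont=1 payload=0x4D: acc |= 77<<7 -> completed=0 acc=9932 shift=14
byte[2]=0x4A cont=0 payload=0x4A: varint #1 complete (value=1222348); reset -> completed=1 acc=0 shift=0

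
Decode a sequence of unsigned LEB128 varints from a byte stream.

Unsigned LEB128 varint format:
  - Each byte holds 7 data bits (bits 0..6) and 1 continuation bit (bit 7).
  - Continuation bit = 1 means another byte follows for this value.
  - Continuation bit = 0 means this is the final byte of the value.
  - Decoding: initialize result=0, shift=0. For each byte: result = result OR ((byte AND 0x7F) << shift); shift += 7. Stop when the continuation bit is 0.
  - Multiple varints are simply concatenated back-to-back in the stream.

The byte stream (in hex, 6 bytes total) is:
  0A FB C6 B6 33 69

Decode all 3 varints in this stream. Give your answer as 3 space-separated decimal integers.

  byte[0]=0x0A cont=0 payload=0x0A=10: acc |= 10<<0 -> acc=10 shift=7 [end]
Varint 1: bytes[0:1] = 0A -> value 10 (1 byte(s))
  byte[1]=0xFB cont=1 payload=0x7B=123: acc |= 123<<0 -> acc=123 shift=7
  byte[2]=0xC6 cont=1 payload=0x46=70: acc |= 70<<7 -> acc=9083 shift=14
  byte[3]=0xB6 cont=1 payload=0x36=54: acc |= 54<<14 -> acc=893819 shift=21
  byte[4]=0x33 cont=0 payload=0x33=51: acc |= 51<<21 -> acc=107848571 shift=28 [end]
Varint 2: bytes[1:5] = FB C6 B6 33 -> value 107848571 (4 byte(s))
  byte[5]=0x69 cont=0 payload=0x69=105: acc |= 105<<0 -> acc=105 shift=7 [end]
Varint 3: bytes[5:6] = 69 -> value 105 (1 byte(s))

Answer: 10 107848571 105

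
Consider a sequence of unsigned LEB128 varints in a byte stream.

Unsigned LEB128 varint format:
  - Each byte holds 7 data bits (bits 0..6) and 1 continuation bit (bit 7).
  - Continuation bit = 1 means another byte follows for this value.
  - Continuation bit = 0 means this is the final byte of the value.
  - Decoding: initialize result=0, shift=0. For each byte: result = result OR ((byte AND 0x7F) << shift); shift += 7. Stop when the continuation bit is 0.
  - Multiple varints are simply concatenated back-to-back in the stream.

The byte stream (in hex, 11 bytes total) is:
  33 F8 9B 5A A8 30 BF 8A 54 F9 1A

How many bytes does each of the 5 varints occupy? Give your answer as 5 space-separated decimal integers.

Answer: 1 3 2 3 2

Derivation:
  byte[0]=0x33 cont=0 payload=0x33=51: acc |= 51<<0 -> acc=51 shift=7 [end]
Varint 1: bytes[0:1] = 33 -> value 51 (1 byte(s))
  byte[1]=0xF8 cont=1 payload=0x78=120: acc |= 120<<0 -> acc=120 shift=7
  byte[2]=0x9B cont=1 payload=0x1B=27: acc |= 27<<7 -> acc=3576 shift=14
  byte[3]=0x5A cont=0 payload=0x5A=90: acc |= 90<<14 -> acc=1478136 shift=21 [end]
Varint 2: bytes[1:4] = F8 9B 5A -> value 1478136 (3 byte(s))
  byte[4]=0xA8 cont=1 payload=0x28=40: acc |= 40<<0 -> acc=40 shift=7
  byte[5]=0x30 cont=0 payload=0x30=48: acc |= 48<<7 -> acc=6184 shift=14 [end]
Varint 3: bytes[4:6] = A8 30 -> value 6184 (2 byte(s))
  byte[6]=0xBF cont=1 payload=0x3F=63: acc |= 63<<0 -> acc=63 shift=7
  byte[7]=0x8A cont=1 payload=0x0A=10: acc |= 10<<7 -> acc=1343 shift=14
  byte[8]=0x54 cont=0 payload=0x54=84: acc |= 84<<14 -> acc=1377599 shift=21 [end]
Varint 4: bytes[6:9] = BF 8A 54 -> value 1377599 (3 byte(s))
  byte[9]=0xF9 cont=1 payload=0x79=121: acc |= 121<<0 -> acc=121 shift=7
  byte[10]=0x1A cont=0 payload=0x1A=26: acc |= 26<<7 -> acc=3449 shift=14 [end]
Varint 5: bytes[9:11] = F9 1A -> value 3449 (2 byte(s))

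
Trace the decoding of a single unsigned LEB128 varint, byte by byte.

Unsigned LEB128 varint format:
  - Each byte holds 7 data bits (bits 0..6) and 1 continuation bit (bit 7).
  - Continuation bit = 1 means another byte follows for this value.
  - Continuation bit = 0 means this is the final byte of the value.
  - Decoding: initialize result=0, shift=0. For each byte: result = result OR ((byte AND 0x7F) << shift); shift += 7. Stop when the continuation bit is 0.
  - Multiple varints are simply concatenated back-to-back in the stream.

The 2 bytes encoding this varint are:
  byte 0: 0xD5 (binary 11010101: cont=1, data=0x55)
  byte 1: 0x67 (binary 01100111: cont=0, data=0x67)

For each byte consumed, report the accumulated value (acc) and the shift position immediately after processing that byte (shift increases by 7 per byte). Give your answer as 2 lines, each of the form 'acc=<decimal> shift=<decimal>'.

Answer: acc=85 shift=7
acc=13269 shift=14

Derivation:
byte 0=0xD5: payload=0x55=85, contrib = 85<<0 = 85; acc -> 85, shift -> 7
byte 1=0x67: payload=0x67=103, contrib = 103<<7 = 13184; acc -> 13269, shift -> 14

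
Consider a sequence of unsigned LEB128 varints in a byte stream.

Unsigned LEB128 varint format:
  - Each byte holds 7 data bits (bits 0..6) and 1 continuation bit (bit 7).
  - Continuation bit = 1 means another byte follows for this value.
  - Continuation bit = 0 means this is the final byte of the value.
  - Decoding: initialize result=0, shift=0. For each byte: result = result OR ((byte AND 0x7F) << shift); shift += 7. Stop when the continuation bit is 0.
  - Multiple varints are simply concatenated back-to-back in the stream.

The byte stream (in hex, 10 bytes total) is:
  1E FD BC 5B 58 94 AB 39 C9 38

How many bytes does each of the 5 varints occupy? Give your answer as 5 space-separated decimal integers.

  byte[0]=0x1E cont=0 payload=0x1E=30: acc |= 30<<0 -> acc=30 shift=7 [end]
Varint 1: bytes[0:1] = 1E -> value 30 (1 byte(s))
  byte[1]=0xFD cont=1 payload=0x7D=125: acc |= 125<<0 -> acc=125 shift=7
  byte[2]=0xBC cont=1 payload=0x3C=60: acc |= 60<<7 -> acc=7805 shift=14
  byte[3]=0x5B cont=0 payload=0x5B=91: acc |= 91<<14 -> acc=1498749 shift=21 [end]
Varint 2: bytes[1:4] = FD BC 5B -> value 1498749 (3 byte(s))
  byte[4]=0x58 cont=0 payload=0x58=88: acc |= 88<<0 -> acc=88 shift=7 [end]
Varint 3: bytes[4:5] = 58 -> value 88 (1 byte(s))
  byte[5]=0x94 cont=1 payload=0x14=20: acc |= 20<<0 -> acc=20 shift=7
  byte[6]=0xAB cont=1 payload=0x2B=43: acc |= 43<<7 -> acc=5524 shift=14
  byte[7]=0x39 cont=0 payload=0x39=57: acc |= 57<<14 -> acc=939412 shift=21 [end]
Varint 4: bytes[5:8] = 94 AB 39 -> value 939412 (3 byte(s))
  byte[8]=0xC9 cont=1 payload=0x49=73: acc |= 73<<0 -> acc=73 shift=7
  byte[9]=0x38 cont=0 payload=0x38=56: acc |= 56<<7 -> acc=7241 shift=14 [end]
Varint 5: bytes[8:10] = C9 38 -> value 7241 (2 byte(s))

Answer: 1 3 1 3 2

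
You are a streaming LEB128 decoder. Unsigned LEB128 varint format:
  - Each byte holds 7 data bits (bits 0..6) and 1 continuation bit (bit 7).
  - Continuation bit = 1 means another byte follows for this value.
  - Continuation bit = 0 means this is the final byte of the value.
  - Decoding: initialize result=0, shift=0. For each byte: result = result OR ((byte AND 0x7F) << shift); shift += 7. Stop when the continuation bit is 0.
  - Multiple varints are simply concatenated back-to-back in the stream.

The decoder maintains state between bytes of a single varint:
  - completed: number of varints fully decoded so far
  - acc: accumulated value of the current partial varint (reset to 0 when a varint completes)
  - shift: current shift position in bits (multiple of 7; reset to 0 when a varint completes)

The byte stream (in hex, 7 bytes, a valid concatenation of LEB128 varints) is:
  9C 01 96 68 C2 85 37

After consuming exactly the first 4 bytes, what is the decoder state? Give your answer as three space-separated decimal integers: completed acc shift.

Answer: 2 0 0

Derivation:
byte[0]=0x9C cont=1 payload=0x1C: acc |= 28<<0 -> completed=0 acc=28 shift=7
byte[1]=0x01 cont=0 payload=0x01: varint #1 complete (value=156); reset -> completed=1 acc=0 shift=0
byte[2]=0x96 cont=1 payload=0x16: acc |= 22<<0 -> completed=1 acc=22 shift=7
byte[3]=0x68 cont=0 payload=0x68: varint #2 complete (value=13334); reset -> completed=2 acc=0 shift=0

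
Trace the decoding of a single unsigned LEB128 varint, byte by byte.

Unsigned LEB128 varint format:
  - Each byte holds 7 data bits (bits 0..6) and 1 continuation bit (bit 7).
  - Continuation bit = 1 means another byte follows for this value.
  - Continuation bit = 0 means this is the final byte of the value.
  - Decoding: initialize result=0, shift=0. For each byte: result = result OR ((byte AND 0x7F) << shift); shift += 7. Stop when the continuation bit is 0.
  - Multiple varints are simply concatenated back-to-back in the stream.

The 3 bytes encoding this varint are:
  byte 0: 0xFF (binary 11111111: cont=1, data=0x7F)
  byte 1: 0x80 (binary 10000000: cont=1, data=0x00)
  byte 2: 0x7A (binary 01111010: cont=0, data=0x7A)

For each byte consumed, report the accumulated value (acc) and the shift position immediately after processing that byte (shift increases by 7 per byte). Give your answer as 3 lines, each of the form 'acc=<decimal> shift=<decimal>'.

Answer: acc=127 shift=7
acc=127 shift=14
acc=1998975 shift=21

Derivation:
byte 0=0xFF: payload=0x7F=127, contrib = 127<<0 = 127; acc -> 127, shift -> 7
byte 1=0x80: payload=0x00=0, contrib = 0<<7 = 0; acc -> 127, shift -> 14
byte 2=0x7A: payload=0x7A=122, contrib = 122<<14 = 1998848; acc -> 1998975, shift -> 21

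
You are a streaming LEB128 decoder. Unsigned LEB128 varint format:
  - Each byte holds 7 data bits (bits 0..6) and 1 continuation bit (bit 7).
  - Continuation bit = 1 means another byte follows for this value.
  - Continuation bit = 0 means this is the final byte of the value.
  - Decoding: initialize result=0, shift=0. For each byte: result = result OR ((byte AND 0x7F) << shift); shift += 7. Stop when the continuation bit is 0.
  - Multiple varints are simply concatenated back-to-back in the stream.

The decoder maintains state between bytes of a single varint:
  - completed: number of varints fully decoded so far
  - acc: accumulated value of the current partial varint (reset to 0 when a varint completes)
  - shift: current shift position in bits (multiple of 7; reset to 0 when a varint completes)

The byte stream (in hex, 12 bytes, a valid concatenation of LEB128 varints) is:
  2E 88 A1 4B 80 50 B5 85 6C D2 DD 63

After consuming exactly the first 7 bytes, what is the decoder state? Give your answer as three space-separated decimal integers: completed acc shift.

Answer: 3 53 7

Derivation:
byte[0]=0x2E cont=0 payload=0x2E: varint #1 complete (value=46); reset -> completed=1 acc=0 shift=0
byte[1]=0x88 cont=1 payload=0x08: acc |= 8<<0 -> completed=1 acc=8 shift=7
byte[2]=0xA1 cont=1 payload=0x21: acc |= 33<<7 -> completed=1 acc=4232 shift=14
byte[3]=0x4B cont=0 payload=0x4B: varint #2 complete (value=1233032); reset -> completed=2 acc=0 shift=0
byte[4]=0x80 cont=1 payload=0x00: acc |= 0<<0 -> completed=2 acc=0 shift=7
byte[5]=0x50 cont=0 payload=0x50: varint #3 complete (value=10240); reset -> completed=3 acc=0 shift=0
byte[6]=0xB5 cont=1 payload=0x35: acc |= 53<<0 -> completed=3 acc=53 shift=7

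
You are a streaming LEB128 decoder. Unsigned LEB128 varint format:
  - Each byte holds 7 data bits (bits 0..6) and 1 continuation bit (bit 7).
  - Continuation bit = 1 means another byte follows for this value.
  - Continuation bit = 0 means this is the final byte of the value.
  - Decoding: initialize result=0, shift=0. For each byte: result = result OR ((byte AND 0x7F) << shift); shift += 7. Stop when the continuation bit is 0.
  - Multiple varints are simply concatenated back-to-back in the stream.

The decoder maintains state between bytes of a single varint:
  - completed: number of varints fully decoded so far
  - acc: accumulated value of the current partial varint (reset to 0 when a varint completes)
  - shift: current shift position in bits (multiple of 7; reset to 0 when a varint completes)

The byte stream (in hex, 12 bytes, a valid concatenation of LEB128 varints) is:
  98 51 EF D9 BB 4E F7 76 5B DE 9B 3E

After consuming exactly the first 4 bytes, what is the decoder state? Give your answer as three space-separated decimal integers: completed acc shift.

Answer: 1 11503 14

Derivation:
byte[0]=0x98 cont=1 payload=0x18: acc |= 24<<0 -> completed=0 acc=24 shift=7
byte[1]=0x51 cont=0 payload=0x51: varint #1 complete (value=10392); reset -> completed=1 acc=0 shift=0
byte[2]=0xEF cont=1 payload=0x6F: acc |= 111<<0 -> completed=1 acc=111 shift=7
byte[3]=0xD9 cont=1 payload=0x59: acc |= 89<<7 -> completed=1 acc=11503 shift=14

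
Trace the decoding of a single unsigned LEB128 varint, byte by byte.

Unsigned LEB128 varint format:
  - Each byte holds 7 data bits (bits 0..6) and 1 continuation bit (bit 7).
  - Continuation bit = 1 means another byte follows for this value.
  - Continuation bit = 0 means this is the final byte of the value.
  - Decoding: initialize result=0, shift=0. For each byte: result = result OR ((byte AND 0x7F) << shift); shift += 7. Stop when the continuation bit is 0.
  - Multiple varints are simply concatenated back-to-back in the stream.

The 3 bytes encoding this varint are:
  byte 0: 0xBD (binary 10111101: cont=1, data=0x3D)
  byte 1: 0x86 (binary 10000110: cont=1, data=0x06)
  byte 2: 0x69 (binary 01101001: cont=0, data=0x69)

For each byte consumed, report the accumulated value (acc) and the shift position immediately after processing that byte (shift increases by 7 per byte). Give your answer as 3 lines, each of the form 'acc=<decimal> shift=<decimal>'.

Answer: acc=61 shift=7
acc=829 shift=14
acc=1721149 shift=21

Derivation:
byte 0=0xBD: payload=0x3D=61, contrib = 61<<0 = 61; acc -> 61, shift -> 7
byte 1=0x86: payload=0x06=6, contrib = 6<<7 = 768; acc -> 829, shift -> 14
byte 2=0x69: payload=0x69=105, contrib = 105<<14 = 1720320; acc -> 1721149, shift -> 21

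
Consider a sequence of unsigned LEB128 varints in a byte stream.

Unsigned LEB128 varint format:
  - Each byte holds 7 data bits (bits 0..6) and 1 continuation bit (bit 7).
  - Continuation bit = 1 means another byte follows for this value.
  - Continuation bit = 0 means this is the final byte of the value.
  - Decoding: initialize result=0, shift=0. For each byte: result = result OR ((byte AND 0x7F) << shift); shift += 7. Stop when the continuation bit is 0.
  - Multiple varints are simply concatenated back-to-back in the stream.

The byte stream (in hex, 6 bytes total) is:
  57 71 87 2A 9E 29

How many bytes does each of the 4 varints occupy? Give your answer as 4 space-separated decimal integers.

Answer: 1 1 2 2

Derivation:
  byte[0]=0x57 cont=0 payload=0x57=87: acc |= 87<<0 -> acc=87 shift=7 [end]
Varint 1: bytes[0:1] = 57 -> value 87 (1 byte(s))
  byte[1]=0x71 cont=0 payload=0x71=113: acc |= 113<<0 -> acc=113 shift=7 [end]
Varint 2: bytes[1:2] = 71 -> value 113 (1 byte(s))
  byte[2]=0x87 cont=1 payload=0x07=7: acc |= 7<<0 -> acc=7 shift=7
  byte[3]=0x2A cont=0 payload=0x2A=42: acc |= 42<<7 -> acc=5383 shift=14 [end]
Varint 3: bytes[2:4] = 87 2A -> value 5383 (2 byte(s))
  byte[4]=0x9E cont=1 payload=0x1E=30: acc |= 30<<0 -> acc=30 shift=7
  byte[5]=0x29 cont=0 payload=0x29=41: acc |= 41<<7 -> acc=5278 shift=14 [end]
Varint 4: bytes[4:6] = 9E 29 -> value 5278 (2 byte(s))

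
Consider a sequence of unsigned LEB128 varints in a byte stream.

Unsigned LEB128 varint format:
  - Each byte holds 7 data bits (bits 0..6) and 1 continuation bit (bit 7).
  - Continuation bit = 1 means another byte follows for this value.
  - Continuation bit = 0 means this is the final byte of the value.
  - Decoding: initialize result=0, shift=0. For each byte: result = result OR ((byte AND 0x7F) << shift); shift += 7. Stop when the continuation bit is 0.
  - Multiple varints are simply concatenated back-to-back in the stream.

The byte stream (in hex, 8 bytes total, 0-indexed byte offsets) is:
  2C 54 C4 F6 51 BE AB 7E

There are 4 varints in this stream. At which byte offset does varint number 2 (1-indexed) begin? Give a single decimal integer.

Answer: 1

Derivation:
  byte[0]=0x2C cont=0 payload=0x2C=44: acc |= 44<<0 -> acc=44 shift=7 [end]
Varint 1: bytes[0:1] = 2C -> value 44 (1 byte(s))
  byte[1]=0x54 cont=0 payload=0x54=84: acc |= 84<<0 -> acc=84 shift=7 [end]
Varint 2: bytes[1:2] = 54 -> value 84 (1 byte(s))
  byte[2]=0xC4 cont=1 payload=0x44=68: acc |= 68<<0 -> acc=68 shift=7
  byte[3]=0xF6 cont=1 payload=0x76=118: acc |= 118<<7 -> acc=15172 shift=14
  byte[4]=0x51 cont=0 payload=0x51=81: acc |= 81<<14 -> acc=1342276 shift=21 [end]
Varint 3: bytes[2:5] = C4 F6 51 -> value 1342276 (3 byte(s))
  byte[5]=0xBE cont=1 payload=0x3E=62: acc |= 62<<0 -> acc=62 shift=7
  byte[6]=0xAB cont=1 payload=0x2B=43: acc |= 43<<7 -> acc=5566 shift=14
  byte[7]=0x7E cont=0 payload=0x7E=126: acc |= 126<<14 -> acc=2069950 shift=21 [end]
Varint 4: bytes[5:8] = BE AB 7E -> value 2069950 (3 byte(s))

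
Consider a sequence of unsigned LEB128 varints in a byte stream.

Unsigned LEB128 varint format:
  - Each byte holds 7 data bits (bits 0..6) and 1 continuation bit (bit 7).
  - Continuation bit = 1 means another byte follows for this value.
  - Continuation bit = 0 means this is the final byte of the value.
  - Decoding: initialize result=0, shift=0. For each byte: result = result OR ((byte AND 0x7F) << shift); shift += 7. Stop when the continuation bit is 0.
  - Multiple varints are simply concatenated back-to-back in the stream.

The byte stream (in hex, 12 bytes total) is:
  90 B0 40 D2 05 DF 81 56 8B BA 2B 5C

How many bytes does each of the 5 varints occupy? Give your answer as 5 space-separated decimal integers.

  byte[0]=0x90 cont=1 payload=0x10=16: acc |= 16<<0 -> acc=16 shift=7
  byte[1]=0xB0 cont=1 payload=0x30=48: acc |= 48<<7 -> acc=6160 shift=14
  byte[2]=0x40 cont=0 payload=0x40=64: acc |= 64<<14 -> acc=1054736 shift=21 [end]
Varint 1: bytes[0:3] = 90 B0 40 -> value 1054736 (3 byte(s))
  byte[3]=0xD2 cont=1 payload=0x52=82: acc |= 82<<0 -> acc=82 shift=7
  byte[4]=0x05 cont=0 payload=0x05=5: acc |= 5<<7 -> acc=722 shift=14 [end]
Varint 2: bytes[3:5] = D2 05 -> value 722 (2 byte(s))
  byte[5]=0xDF cont=1 payload=0x5F=95: acc |= 95<<0 -> acc=95 shift=7
  byte[6]=0x81 cont=1 payload=0x01=1: acc |= 1<<7 -> acc=223 shift=14
  byte[7]=0x56 cont=0 payload=0x56=86: acc |= 86<<14 -> acc=1409247 shift=21 [end]
Varint 3: bytes[5:8] = DF 81 56 -> value 1409247 (3 byte(s))
  byte[8]=0x8B cont=1 payload=0x0B=11: acc |= 11<<0 -> acc=11 shift=7
  byte[9]=0xBA cont=1 payload=0x3A=58: acc |= 58<<7 -> acc=7435 shift=14
  byte[10]=0x2B cont=0 payload=0x2B=43: acc |= 43<<14 -> acc=711947 shift=21 [end]
Varint 4: bytes[8:11] = 8B BA 2B -> value 711947 (3 byte(s))
  byte[11]=0x5C cont=0 payload=0x5C=92: acc |= 92<<0 -> acc=92 shift=7 [end]
Varint 5: bytes[11:12] = 5C -> value 92 (1 byte(s))

Answer: 3 2 3 3 1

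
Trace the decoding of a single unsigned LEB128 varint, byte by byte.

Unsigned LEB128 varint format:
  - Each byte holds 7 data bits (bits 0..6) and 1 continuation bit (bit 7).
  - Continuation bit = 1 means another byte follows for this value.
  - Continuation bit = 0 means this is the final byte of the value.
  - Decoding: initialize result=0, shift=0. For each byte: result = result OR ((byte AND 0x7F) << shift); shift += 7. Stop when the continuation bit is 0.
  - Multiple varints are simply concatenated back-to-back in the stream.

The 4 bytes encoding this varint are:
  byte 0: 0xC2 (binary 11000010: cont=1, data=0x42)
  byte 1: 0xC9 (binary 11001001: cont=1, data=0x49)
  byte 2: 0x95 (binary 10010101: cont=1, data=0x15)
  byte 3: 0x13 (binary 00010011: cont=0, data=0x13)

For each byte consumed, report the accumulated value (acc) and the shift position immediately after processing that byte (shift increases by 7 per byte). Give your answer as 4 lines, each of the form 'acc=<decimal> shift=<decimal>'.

Answer: acc=66 shift=7
acc=9410 shift=14
acc=353474 shift=21
acc=40199362 shift=28

Derivation:
byte 0=0xC2: payload=0x42=66, contrib = 66<<0 = 66; acc -> 66, shift -> 7
byte 1=0xC9: payload=0x49=73, contrib = 73<<7 = 9344; acc -> 9410, shift -> 14
byte 2=0x95: payload=0x15=21, contrib = 21<<14 = 344064; acc -> 353474, shift -> 21
byte 3=0x13: payload=0x13=19, contrib = 19<<21 = 39845888; acc -> 40199362, shift -> 28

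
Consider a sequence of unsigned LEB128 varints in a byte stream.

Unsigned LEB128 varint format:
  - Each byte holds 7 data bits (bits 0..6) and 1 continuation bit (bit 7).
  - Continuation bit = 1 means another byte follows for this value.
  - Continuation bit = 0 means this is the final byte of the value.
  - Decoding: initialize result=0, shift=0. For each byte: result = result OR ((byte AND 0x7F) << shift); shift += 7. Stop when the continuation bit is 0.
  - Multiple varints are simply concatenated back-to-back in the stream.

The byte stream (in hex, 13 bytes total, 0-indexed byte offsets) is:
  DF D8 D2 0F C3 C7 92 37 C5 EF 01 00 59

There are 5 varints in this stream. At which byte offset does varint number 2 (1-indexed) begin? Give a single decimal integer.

  byte[0]=0xDF cont=1 payload=0x5F=95: acc |= 95<<0 -> acc=95 shift=7
  byte[1]=0xD8 cont=1 payload=0x58=88: acc |= 88<<7 -> acc=11359 shift=14
  byte[2]=0xD2 cont=1 payload=0x52=82: acc |= 82<<14 -> acc=1354847 shift=21
  byte[3]=0x0F cont=0 payload=0x0F=15: acc |= 15<<21 -> acc=32812127 shift=28 [end]
Varint 1: bytes[0:4] = DF D8 D2 0F -> value 32812127 (4 byte(s))
  byte[4]=0xC3 cont=1 payload=0x43=67: acc |= 67<<0 -> acc=67 shift=7
  byte[5]=0xC7 cont=1 payload=0x47=71: acc |= 71<<7 -> acc=9155 shift=14
  byte[6]=0x92 cont=1 payload=0x12=18: acc |= 18<<14 -> acc=304067 shift=21
  byte[7]=0x37 cont=0 payload=0x37=55: acc |= 55<<21 -> acc=115647427 shift=28 [end]
Varint 2: bytes[4:8] = C3 C7 92 37 -> value 115647427 (4 byte(s))
  byte[8]=0xC5 cont=1 payload=0x45=69: acc |= 69<<0 -> acc=69 shift=7
  byte[9]=0xEF cont=1 payload=0x6F=111: acc |= 111<<7 -> acc=14277 shift=14
  byte[10]=0x01 cont=0 payload=0x01=1: acc |= 1<<14 -> acc=30661 shift=21 [end]
Varint 3: bytes[8:11] = C5 EF 01 -> value 30661 (3 byte(s))
  byte[11]=0x00 cont=0 payload=0x00=0: acc |= 0<<0 -> acc=0 shift=7 [end]
Varint 4: bytes[11:12] = 00 -> value 0 (1 byte(s))
  byte[12]=0x59 cont=0 payload=0x59=89: acc |= 89<<0 -> acc=89 shift=7 [end]
Varint 5: bytes[12:13] = 59 -> value 89 (1 byte(s))

Answer: 4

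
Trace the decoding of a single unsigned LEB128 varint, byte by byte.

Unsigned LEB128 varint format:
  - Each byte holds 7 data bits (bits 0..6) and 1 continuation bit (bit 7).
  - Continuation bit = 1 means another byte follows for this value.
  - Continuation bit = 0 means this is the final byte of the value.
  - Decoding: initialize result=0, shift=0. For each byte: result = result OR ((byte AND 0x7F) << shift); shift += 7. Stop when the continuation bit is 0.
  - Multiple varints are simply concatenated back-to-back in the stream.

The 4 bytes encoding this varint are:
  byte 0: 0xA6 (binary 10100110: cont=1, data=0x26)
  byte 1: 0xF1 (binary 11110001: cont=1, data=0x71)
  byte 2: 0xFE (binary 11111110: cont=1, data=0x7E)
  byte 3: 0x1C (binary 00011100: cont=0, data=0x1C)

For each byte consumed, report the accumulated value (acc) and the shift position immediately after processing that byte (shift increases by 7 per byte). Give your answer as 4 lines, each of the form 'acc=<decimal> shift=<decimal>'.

byte 0=0xA6: payload=0x26=38, contrib = 38<<0 = 38; acc -> 38, shift -> 7
byte 1=0xF1: payload=0x71=113, contrib = 113<<7 = 14464; acc -> 14502, shift -> 14
byte 2=0xFE: payload=0x7E=126, contrib = 126<<14 = 2064384; acc -> 2078886, shift -> 21
byte 3=0x1C: payload=0x1C=28, contrib = 28<<21 = 58720256; acc -> 60799142, shift -> 28

Answer: acc=38 shift=7
acc=14502 shift=14
acc=2078886 shift=21
acc=60799142 shift=28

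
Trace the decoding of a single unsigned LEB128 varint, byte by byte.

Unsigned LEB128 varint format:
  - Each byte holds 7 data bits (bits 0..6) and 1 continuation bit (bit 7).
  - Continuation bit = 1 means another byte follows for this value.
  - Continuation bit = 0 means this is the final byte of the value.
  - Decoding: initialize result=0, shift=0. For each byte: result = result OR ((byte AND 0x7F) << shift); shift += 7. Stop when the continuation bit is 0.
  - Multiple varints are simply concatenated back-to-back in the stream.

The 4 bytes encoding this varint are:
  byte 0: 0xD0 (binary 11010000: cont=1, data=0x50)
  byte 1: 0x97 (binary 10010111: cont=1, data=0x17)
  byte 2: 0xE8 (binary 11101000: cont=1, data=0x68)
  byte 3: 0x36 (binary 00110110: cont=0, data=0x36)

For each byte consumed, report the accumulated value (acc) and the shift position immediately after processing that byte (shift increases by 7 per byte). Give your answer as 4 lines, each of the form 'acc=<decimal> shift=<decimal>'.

Answer: acc=80 shift=7
acc=3024 shift=14
acc=1706960 shift=21
acc=114953168 shift=28

Derivation:
byte 0=0xD0: payload=0x50=80, contrib = 80<<0 = 80; acc -> 80, shift -> 7
byte 1=0x97: payload=0x17=23, contrib = 23<<7 = 2944; acc -> 3024, shift -> 14
byte 2=0xE8: payload=0x68=104, contrib = 104<<14 = 1703936; acc -> 1706960, shift -> 21
byte 3=0x36: payload=0x36=54, contrib = 54<<21 = 113246208; acc -> 114953168, shift -> 28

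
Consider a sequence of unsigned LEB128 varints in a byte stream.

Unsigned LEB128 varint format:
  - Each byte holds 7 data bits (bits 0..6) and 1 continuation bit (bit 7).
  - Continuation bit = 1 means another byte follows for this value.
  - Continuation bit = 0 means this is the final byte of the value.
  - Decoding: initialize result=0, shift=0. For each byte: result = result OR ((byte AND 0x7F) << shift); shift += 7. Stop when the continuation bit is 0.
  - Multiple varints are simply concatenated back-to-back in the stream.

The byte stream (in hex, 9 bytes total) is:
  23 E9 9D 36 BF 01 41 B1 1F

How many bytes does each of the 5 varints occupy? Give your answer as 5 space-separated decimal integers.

  byte[0]=0x23 cont=0 payload=0x23=35: acc |= 35<<0 -> acc=35 shift=7 [end]
Varint 1: bytes[0:1] = 23 -> value 35 (1 byte(s))
  byte[1]=0xE9 cont=1 payload=0x69=105: acc |= 105<<0 -> acc=105 shift=7
  byte[2]=0x9D cont=1 payload=0x1D=29: acc |= 29<<7 -> acc=3817 shift=14
  byte[3]=0x36 cont=0 payload=0x36=54: acc |= 54<<14 -> acc=888553 shift=21 [end]
Varint 2: bytes[1:4] = E9 9D 36 -> value 888553 (3 byte(s))
  byte[4]=0xBF cont=1 payload=0x3F=63: acc |= 63<<0 -> acc=63 shift=7
  byte[5]=0x01 cont=0 payload=0x01=1: acc |= 1<<7 -> acc=191 shift=14 [end]
Varint 3: bytes[4:6] = BF 01 -> value 191 (2 byte(s))
  byte[6]=0x41 cont=0 payload=0x41=65: acc |= 65<<0 -> acc=65 shift=7 [end]
Varint 4: bytes[6:7] = 41 -> value 65 (1 byte(s))
  byte[7]=0xB1 cont=1 payload=0x31=49: acc |= 49<<0 -> acc=49 shift=7
  byte[8]=0x1F cont=0 payload=0x1F=31: acc |= 31<<7 -> acc=4017 shift=14 [end]
Varint 5: bytes[7:9] = B1 1F -> value 4017 (2 byte(s))

Answer: 1 3 2 1 2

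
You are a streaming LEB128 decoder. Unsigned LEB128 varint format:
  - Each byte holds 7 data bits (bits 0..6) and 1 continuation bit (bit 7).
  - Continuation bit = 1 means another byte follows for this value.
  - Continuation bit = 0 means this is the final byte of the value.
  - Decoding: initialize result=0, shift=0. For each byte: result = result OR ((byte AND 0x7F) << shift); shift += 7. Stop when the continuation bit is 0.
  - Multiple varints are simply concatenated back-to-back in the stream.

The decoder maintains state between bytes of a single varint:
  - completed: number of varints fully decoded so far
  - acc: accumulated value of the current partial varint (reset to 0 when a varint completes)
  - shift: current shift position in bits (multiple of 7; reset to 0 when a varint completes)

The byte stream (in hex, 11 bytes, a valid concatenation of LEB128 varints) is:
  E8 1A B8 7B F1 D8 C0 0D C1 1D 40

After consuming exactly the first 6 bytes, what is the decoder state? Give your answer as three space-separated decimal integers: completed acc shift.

byte[0]=0xE8 cont=1 payload=0x68: acc |= 104<<0 -> completed=0 acc=104 shift=7
byte[1]=0x1A cont=0 payload=0x1A: varint #1 complete (value=3432); reset -> completed=1 acc=0 shift=0
byte[2]=0xB8 cont=1 payload=0x38: acc |= 56<<0 -> completed=1 acc=56 shift=7
byte[3]=0x7B cont=0 payload=0x7B: varint #2 complete (value=15800); reset -> completed=2 acc=0 shift=0
byte[4]=0xF1 cont=1 payload=0x71: acc |= 113<<0 -> completed=2 acc=113 shift=7
byte[5]=0xD8 cont=1 payload=0x58: acc |= 88<<7 -> completed=2 acc=11377 shift=14

Answer: 2 11377 14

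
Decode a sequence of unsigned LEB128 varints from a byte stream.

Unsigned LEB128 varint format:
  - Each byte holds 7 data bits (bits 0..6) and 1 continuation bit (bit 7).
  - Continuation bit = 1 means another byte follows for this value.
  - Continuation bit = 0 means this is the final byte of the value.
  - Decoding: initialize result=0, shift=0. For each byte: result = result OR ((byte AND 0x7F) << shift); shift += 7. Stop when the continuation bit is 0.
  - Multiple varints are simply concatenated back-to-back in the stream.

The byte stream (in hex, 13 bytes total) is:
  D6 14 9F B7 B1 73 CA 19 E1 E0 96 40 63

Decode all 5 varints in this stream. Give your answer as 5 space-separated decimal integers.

  byte[0]=0xD6 cont=1 payload=0x56=86: acc |= 86<<0 -> acc=86 shift=7
  byte[1]=0x14 cont=0 payload=0x14=20: acc |= 20<<7 -> acc=2646 shift=14 [end]
Varint 1: bytes[0:2] = D6 14 -> value 2646 (2 byte(s))
  byte[2]=0x9F cont=1 payload=0x1F=31: acc |= 31<<0 -> acc=31 shift=7
  byte[3]=0xB7 cont=1 payload=0x37=55: acc |= 55<<7 -> acc=7071 shift=14
  byte[4]=0xB1 cont=1 payload=0x31=49: acc |= 49<<14 -> acc=809887 shift=21
  byte[5]=0x73 cont=0 payload=0x73=115: acc |= 115<<21 -> acc=241982367 shift=28 [end]
Varint 2: bytes[2:6] = 9F B7 B1 73 -> value 241982367 (4 byte(s))
  byte[6]=0xCA cont=1 payload=0x4A=74: acc |= 74<<0 -> acc=74 shift=7
  byte[7]=0x19 cont=0 payload=0x19=25: acc |= 25<<7 -> acc=3274 shift=14 [end]
Varint 3: bytes[6:8] = CA 19 -> value 3274 (2 byte(s))
  byte[8]=0xE1 cont=1 payload=0x61=97: acc |= 97<<0 -> acc=97 shift=7
  byte[9]=0xE0 cont=1 payload=0x60=96: acc |= 96<<7 -> acc=12385 shift=14
  byte[10]=0x96 cont=1 payload=0x16=22: acc |= 22<<14 -> acc=372833 shift=21
  byte[11]=0x40 cont=0 payload=0x40=64: acc |= 64<<21 -> acc=134590561 shift=28 [end]
Varint 4: bytes[8:12] = E1 E0 96 40 -> value 134590561 (4 byte(s))
  byte[12]=0x63 cont=0 payload=0x63=99: acc |= 99<<0 -> acc=99 shift=7 [end]
Varint 5: bytes[12:13] = 63 -> value 99 (1 byte(s))

Answer: 2646 241982367 3274 134590561 99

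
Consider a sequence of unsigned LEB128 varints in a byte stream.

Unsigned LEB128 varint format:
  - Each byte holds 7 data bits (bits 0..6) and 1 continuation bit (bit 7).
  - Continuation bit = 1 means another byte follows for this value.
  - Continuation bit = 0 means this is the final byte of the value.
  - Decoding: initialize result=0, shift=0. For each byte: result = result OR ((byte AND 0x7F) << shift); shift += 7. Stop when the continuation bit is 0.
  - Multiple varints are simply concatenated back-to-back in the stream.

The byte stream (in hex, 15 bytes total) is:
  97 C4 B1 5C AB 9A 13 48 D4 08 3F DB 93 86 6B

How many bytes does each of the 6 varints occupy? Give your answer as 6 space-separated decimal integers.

Answer: 4 3 1 2 1 4

Derivation:
  byte[0]=0x97 cont=1 payload=0x17=23: acc |= 23<<0 -> acc=23 shift=7
  byte[1]=0xC4 cont=1 payload=0x44=68: acc |= 68<<7 -> acc=8727 shift=14
  byte[2]=0xB1 cont=1 payload=0x31=49: acc |= 49<<14 -> acc=811543 shift=21
  byte[3]=0x5C cont=0 payload=0x5C=92: acc |= 92<<21 -> acc=193749527 shift=28 [end]
Varint 1: bytes[0:4] = 97 C4 B1 5C -> value 193749527 (4 byte(s))
  byte[4]=0xAB cont=1 payload=0x2B=43: acc |= 43<<0 -> acc=43 shift=7
  byte[5]=0x9A cont=1 payload=0x1A=26: acc |= 26<<7 -> acc=3371 shift=14
  byte[6]=0x13 cont=0 payload=0x13=19: acc |= 19<<14 -> acc=314667 shift=21 [end]
Varint 2: bytes[4:7] = AB 9A 13 -> value 314667 (3 byte(s))
  byte[7]=0x48 cont=0 payload=0x48=72: acc |= 72<<0 -> acc=72 shift=7 [end]
Varint 3: bytes[7:8] = 48 -> value 72 (1 byte(s))
  byte[8]=0xD4 cont=1 payload=0x54=84: acc |= 84<<0 -> acc=84 shift=7
  byte[9]=0x08 cont=0 payload=0x08=8: acc |= 8<<7 -> acc=1108 shift=14 [end]
Varint 4: bytes[8:10] = D4 08 -> value 1108 (2 byte(s))
  byte[10]=0x3F cont=0 payload=0x3F=63: acc |= 63<<0 -> acc=63 shift=7 [end]
Varint 5: bytes[10:11] = 3F -> value 63 (1 byte(s))
  byte[11]=0xDB cont=1 payload=0x5B=91: acc |= 91<<0 -> acc=91 shift=7
  byte[12]=0x93 cont=1 payload=0x13=19: acc |= 19<<7 -> acc=2523 shift=14
  byte[13]=0x86 cont=1 payload=0x06=6: acc |= 6<<14 -> acc=100827 shift=21
  byte[14]=0x6B cont=0 payload=0x6B=107: acc |= 107<<21 -> acc=224496091 shift=28 [end]
Varint 6: bytes[11:15] = DB 93 86 6B -> value 224496091 (4 byte(s))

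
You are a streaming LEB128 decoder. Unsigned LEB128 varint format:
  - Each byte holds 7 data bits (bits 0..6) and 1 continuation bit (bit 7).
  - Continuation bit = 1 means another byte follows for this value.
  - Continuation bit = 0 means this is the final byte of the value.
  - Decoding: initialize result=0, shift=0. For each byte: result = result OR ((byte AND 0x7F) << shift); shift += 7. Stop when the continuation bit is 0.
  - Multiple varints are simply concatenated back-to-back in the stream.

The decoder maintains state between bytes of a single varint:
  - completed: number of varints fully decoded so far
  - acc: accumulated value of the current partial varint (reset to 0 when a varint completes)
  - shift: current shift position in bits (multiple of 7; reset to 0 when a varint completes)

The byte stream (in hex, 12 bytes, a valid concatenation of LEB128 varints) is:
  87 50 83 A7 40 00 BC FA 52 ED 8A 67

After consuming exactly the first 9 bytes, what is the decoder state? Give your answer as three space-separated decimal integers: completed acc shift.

Answer: 4 0 0

Derivation:
byte[0]=0x87 cont=1 payload=0x07: acc |= 7<<0 -> completed=0 acc=7 shift=7
byte[1]=0x50 cont=0 payload=0x50: varint #1 complete (value=10247); reset -> completed=1 acc=0 shift=0
byte[2]=0x83 cont=1 payload=0x03: acc |= 3<<0 -> completed=1 acc=3 shift=7
byte[3]=0xA7 cont=1 payload=0x27: acc |= 39<<7 -> completed=1 acc=4995 shift=14
byte[4]=0x40 cont=0 payload=0x40: varint #2 complete (value=1053571); reset -> completed=2 acc=0 shift=0
byte[5]=0x00 cont=0 payload=0x00: varint #3 complete (value=0); reset -> completed=3 acc=0 shift=0
byte[6]=0xBC cont=1 payload=0x3C: acc |= 60<<0 -> completed=3 acc=60 shift=7
byte[7]=0xFA cont=1 payload=0x7A: acc |= 122<<7 -> completed=3 acc=15676 shift=14
byte[8]=0x52 cont=0 payload=0x52: varint #4 complete (value=1359164); reset -> completed=4 acc=0 shift=0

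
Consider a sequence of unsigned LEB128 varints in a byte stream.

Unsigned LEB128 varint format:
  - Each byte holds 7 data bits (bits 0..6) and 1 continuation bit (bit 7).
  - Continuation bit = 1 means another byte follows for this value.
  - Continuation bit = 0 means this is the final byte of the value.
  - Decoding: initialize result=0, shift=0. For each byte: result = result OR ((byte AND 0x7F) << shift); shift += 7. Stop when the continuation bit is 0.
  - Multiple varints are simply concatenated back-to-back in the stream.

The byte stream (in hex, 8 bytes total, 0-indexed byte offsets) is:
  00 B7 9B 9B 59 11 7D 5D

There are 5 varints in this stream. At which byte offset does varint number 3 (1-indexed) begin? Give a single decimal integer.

  byte[0]=0x00 cont=0 payload=0x00=0: acc |= 0<<0 -> acc=0 shift=7 [end]
Varint 1: bytes[0:1] = 00 -> value 0 (1 byte(s))
  byte[1]=0xB7 cont=1 payload=0x37=55: acc |= 55<<0 -> acc=55 shift=7
  byte[2]=0x9B cont=1 payload=0x1B=27: acc |= 27<<7 -> acc=3511 shift=14
  byte[3]=0x9B cont=1 payload=0x1B=27: acc |= 27<<14 -> acc=445879 shift=21
  byte[4]=0x59 cont=0 payload=0x59=89: acc |= 89<<21 -> acc=187092407 shift=28 [end]
Varint 2: bytes[1:5] = B7 9B 9B 59 -> value 187092407 (4 byte(s))
  byte[5]=0x11 cont=0 payload=0x11=17: acc |= 17<<0 -> acc=17 shift=7 [end]
Varint 3: bytes[5:6] = 11 -> value 17 (1 byte(s))
  byte[6]=0x7D cont=0 payload=0x7D=125: acc |= 125<<0 -> acc=125 shift=7 [end]
Varint 4: bytes[6:7] = 7D -> value 125 (1 byte(s))
  byte[7]=0x5D cont=0 payload=0x5D=93: acc |= 93<<0 -> acc=93 shift=7 [end]
Varint 5: bytes[7:8] = 5D -> value 93 (1 byte(s))

Answer: 5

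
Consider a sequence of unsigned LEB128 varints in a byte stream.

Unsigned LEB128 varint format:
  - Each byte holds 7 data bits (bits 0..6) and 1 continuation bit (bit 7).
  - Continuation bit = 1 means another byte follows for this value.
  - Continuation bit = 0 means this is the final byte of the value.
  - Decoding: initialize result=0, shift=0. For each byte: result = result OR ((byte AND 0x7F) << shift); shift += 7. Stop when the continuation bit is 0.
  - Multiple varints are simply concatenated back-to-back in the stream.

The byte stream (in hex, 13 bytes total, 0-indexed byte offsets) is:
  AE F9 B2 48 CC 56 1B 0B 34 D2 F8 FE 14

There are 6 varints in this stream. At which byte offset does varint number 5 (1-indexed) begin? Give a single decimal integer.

Answer: 8

Derivation:
  byte[0]=0xAE cont=1 payload=0x2E=46: acc |= 46<<0 -> acc=46 shift=7
  byte[1]=0xF9 cont=1 payload=0x79=121: acc |= 121<<7 -> acc=15534 shift=14
  byte[2]=0xB2 cont=1 payload=0x32=50: acc |= 50<<14 -> acc=834734 shift=21
  byte[3]=0x48 cont=0 payload=0x48=72: acc |= 72<<21 -> acc=151829678 shift=28 [end]
Varint 1: bytes[0:4] = AE F9 B2 48 -> value 151829678 (4 byte(s))
  byte[4]=0xCC cont=1 payload=0x4C=76: acc |= 76<<0 -> acc=76 shift=7
  byte[5]=0x56 cont=0 payload=0x56=86: acc |= 86<<7 -> acc=11084 shift=14 [end]
Varint 2: bytes[4:6] = CC 56 -> value 11084 (2 byte(s))
  byte[6]=0x1B cont=0 payload=0x1B=27: acc |= 27<<0 -> acc=27 shift=7 [end]
Varint 3: bytes[6:7] = 1B -> value 27 (1 byte(s))
  byte[7]=0x0B cont=0 payload=0x0B=11: acc |= 11<<0 -> acc=11 shift=7 [end]
Varint 4: bytes[7:8] = 0B -> value 11 (1 byte(s))
  byte[8]=0x34 cont=0 payload=0x34=52: acc |= 52<<0 -> acc=52 shift=7 [end]
Varint 5: bytes[8:9] = 34 -> value 52 (1 byte(s))
  byte[9]=0xD2 cont=1 payload=0x52=82: acc |= 82<<0 -> acc=82 shift=7
  byte[10]=0xF8 cont=1 payload=0x78=120: acc |= 120<<7 -> acc=15442 shift=14
  byte[11]=0xFE cont=1 payload=0x7E=126: acc |= 126<<14 -> acc=2079826 shift=21
  byte[12]=0x14 cont=0 payload=0x14=20: acc |= 20<<21 -> acc=44022866 shift=28 [end]
Varint 6: bytes[9:13] = D2 F8 FE 14 -> value 44022866 (4 byte(s))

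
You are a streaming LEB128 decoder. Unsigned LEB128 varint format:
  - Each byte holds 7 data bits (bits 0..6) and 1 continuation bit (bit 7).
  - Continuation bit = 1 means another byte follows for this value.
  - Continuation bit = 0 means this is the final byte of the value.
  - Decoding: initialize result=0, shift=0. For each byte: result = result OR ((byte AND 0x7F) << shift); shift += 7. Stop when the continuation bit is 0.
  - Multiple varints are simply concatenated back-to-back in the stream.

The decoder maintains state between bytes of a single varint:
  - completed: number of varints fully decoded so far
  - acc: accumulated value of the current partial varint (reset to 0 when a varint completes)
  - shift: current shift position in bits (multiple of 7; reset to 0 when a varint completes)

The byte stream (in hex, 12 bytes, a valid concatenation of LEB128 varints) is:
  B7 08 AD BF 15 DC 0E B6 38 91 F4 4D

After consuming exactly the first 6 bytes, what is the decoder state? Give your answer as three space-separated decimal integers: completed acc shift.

byte[0]=0xB7 cont=1 payload=0x37: acc |= 55<<0 -> completed=0 acc=55 shift=7
byte[1]=0x08 cont=0 payload=0x08: varint #1 complete (value=1079); reset -> completed=1 acc=0 shift=0
byte[2]=0xAD cont=1 payload=0x2D: acc |= 45<<0 -> completed=1 acc=45 shift=7
byte[3]=0xBF cont=1 payload=0x3F: acc |= 63<<7 -> completed=1 acc=8109 shift=14
byte[4]=0x15 cont=0 payload=0x15: varint #2 complete (value=352173); reset -> completed=2 acc=0 shift=0
byte[5]=0xDC cont=1 payload=0x5C: acc |= 92<<0 -> completed=2 acc=92 shift=7

Answer: 2 92 7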